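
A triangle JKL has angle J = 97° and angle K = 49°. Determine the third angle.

angle L = 180 - 97 - 49 = 34 degrees.

34 degrees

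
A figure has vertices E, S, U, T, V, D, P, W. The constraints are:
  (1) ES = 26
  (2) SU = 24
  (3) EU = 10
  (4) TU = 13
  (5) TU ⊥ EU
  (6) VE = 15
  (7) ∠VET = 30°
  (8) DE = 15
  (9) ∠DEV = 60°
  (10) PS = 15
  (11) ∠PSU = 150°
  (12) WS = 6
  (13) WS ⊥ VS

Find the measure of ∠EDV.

Step 1: By the law of cosines on triangle DEV: DV² = 15² + 15² − 2·15·15·cos(60°) = 225, so DV = 15.
Step 2: By the inverse law of cosines on triangle EDV: cos(∠EDV) = (15² + 15² − 15²) / (2·15·15) = 225/450 = 0.5, so ∠EDV = 60°.

Therefore, the measure of angle ∠EDV = 60°.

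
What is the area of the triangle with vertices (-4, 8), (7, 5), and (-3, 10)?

Using the Shoelace formula for a triangle:
Area = (1/2)|x0(y1 - y2) + x1(y2 - y0) + x2(y0 - y1)|
Area = (1/2)|-4(5 - 10) + 7(10 - 8) + -3(8 - 5)|
Area = (1/2)|20 + 14 + -9|
Area = (1/2)|25|
Area = (1/2)(25)
Area = 25/2

25/2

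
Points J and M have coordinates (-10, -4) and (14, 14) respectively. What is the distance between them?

d = sqrt((24)^2 + (18)^2) = sqrt(900) = 30

30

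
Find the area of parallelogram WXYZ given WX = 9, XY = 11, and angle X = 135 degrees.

The area of a parallelogram equals the product of two adjacent sides times the sine of the included angle.
This is because the height equals 11 * sin(135°) = 11*sqrt(2)/2.
Area = 9 * 11*sqrt(2)/2 = 99*sqrt(2)/2

99*sqrt(2)/2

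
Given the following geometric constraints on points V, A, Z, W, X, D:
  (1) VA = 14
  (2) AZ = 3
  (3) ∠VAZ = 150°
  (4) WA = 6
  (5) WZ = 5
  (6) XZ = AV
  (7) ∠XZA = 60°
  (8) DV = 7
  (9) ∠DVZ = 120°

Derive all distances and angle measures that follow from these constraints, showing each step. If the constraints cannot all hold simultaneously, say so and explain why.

The constraints are consistent.

From the given relations:
  XZ = AV = 14

Step 1: From VA = 14, AZ = 3, and ∠VAZ = 150°, by the law of cosines:
  VZ² = VA² + AZ² - 2·VA·AZ·cos(150°) = 196 + 9 + 72.75 = 277.7
  VZ ≈ 16.67

Step 2: From AZ = 3, ZX = 14, and ∠AZX = 60°, by the law of cosines:
  AX² = AZ² + ZX² - 2·AZ·ZX·cos(60°) = 9 + 196 - 42 = 163
  AX = √163

Step 3: From AW = 6, AZ = 3, WZ = 5, by the inverse law of cosines:
  cos(∠WAZ) = (AW² + AZ² - WZ²) / (2·AW·AZ)
  ∠WAZ = 56.25°

Step 4: From ZA = 3, ZW = 5, AW = 6, by the inverse law of cosines:
  cos(∠AZW) = (ZA² + ZW² - AW²) / (2·ZA·ZW)
  ∠AZW = 93.82°

Step 5: From WA = 6, WZ = 5, AZ = 3, by the inverse law of cosines:
  cos(∠AWZ) = (WA² + WZ² - AZ²) / (2·WA·WZ)
  ∠AWZ = 29.93°

Step 6: From ZV = 16.67, VD = 7, and ∠ZVD = 120°, by the law of cosines:
  ZD² = ZV² + VD² - 2·ZV·VD·cos(120°) = 277.7 + 49 + 116.7 = 443.4
  ZD ≈ 21.06

Step 7: From VA = 14, VZ = 16.67, AZ = 3, by the inverse law of cosines:
  cos(∠AVZ) = (VA² + VZ² - AZ²) / (2·VA·VZ)
  ∠AVZ = 5.16°

Step 8: From AX = √163, AZ = 3, XZ = 14, by the inverse law of cosines:
  cos(∠XAZ) = (AX² + AZ² - XZ²) / (2·AX·AZ)
  ∠XAZ = 108.26°

Step 9: From ZA = 3, ZV = 16.67, AV = 14, by the inverse law of cosines:
  cos(∠AZV) = (ZA² + ZV² - AV²) / (2·ZA·ZV)
  ∠AZV = 24.84°

Step 10: From XA = √163, XZ = 14, AZ = 3, by the inverse law of cosines:
  cos(∠AXZ) = (XA² + XZ² - AZ²) / (2·XA·XZ)
  ∠AXZ = 11.74°

Step 11: From ZD = 21.06, ZV = 16.67, DV = 7, by the inverse law of cosines:
  cos(∠DZV) = (ZD² + ZV² - DV²) / (2·ZD·ZV)
  ∠DZV = 16.73°

Step 12: From DV = 7, DZ = 21.06, VZ = 16.67, by the inverse law of cosines:
  cos(∠VDZ) = (DV² + DZ² - VZ²) / (2·DV·DZ)
  ∠VDZ = 43.27°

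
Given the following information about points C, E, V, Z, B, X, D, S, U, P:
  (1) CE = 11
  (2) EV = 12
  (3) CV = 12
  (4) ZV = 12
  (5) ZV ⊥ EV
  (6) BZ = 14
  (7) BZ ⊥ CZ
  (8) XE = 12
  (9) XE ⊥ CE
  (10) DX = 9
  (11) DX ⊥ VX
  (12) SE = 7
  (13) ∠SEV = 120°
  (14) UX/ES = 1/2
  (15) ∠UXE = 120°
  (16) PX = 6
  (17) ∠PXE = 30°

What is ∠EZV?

Step 1: By the law of cosines on triangle ZVE: ZE² = 12² + 12² − 2·12·12·cos(90°) = 288, so ZE = 12·√2.
Step 2: By the inverse law of cosines on triangle EZV: cos(∠EZV) = ((12·√2)² + 12² − 12²) / (2·12·√2·12) = 288/407.29 = 0.7071, so ∠EZV = 45°.

Therefore, the measure of angle ∠EZV = 45°.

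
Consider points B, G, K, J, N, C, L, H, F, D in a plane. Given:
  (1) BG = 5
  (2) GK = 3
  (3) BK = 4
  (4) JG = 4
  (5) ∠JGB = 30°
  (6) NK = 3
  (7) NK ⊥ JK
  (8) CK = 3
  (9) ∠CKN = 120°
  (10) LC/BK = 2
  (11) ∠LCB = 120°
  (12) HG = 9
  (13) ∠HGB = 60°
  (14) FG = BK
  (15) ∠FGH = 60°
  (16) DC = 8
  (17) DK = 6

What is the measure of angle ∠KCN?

Step 1: By the law of cosines on triangle CKN: CN² = 3² + 3² − 2·3·3·cos(120°) = 27, so CN = 3·√3.
Step 2: By the inverse law of cosines on triangle KCN: cos(∠KCN) = (3² + (3·√3)² − 3²) / (2·3·3·√3) = 27/31.18 = 0.866, so ∠KCN = 30°.

Therefore, the measure of angle ∠KCN = 30°.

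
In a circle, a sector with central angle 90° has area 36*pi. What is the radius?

Sector area A = πr² × θ/360, so r² = 360A / (πθ).
r² = 360 × 36*pi / (π × 90)
r² = 144
r = 12

12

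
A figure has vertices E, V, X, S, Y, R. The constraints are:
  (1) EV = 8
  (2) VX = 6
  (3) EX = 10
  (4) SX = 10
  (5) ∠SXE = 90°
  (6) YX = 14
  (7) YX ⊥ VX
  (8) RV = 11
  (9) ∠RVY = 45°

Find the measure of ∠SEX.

Step 1: By the law of cosines on triangle EXS: ES² = 10² + 10² − 2·10·10·cos(90°) = 200, so ES = 10·√2.
Step 2: By the inverse law of cosines on triangle SEX: cos(∠SEX) = ((10·√2)² + 10² − 10²) / (2·10·√2·10) = 200/282.84 = 0.7071, so ∠SEX = 45°.

Therefore, the measure of angle ∠SEX = 45°.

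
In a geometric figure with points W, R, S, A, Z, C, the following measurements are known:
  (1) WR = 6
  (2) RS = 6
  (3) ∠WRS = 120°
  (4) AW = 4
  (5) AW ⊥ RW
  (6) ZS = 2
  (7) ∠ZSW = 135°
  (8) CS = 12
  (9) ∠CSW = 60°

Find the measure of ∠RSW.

Step 1: By the law of cosines on triangle SRW: SW² = 6² + 6² − 2·6·6·cos(120°) = 108, so SW = 6·√3.
Step 2: By the inverse law of cosines on triangle RSW: cos(∠RSW) = (6² + (6·√3)² − 6²) / (2·6·6·√3) = 108/124.71 = 0.866, so ∠RSW = 30°.

Therefore, the measure of angle ∠RSW = 30°.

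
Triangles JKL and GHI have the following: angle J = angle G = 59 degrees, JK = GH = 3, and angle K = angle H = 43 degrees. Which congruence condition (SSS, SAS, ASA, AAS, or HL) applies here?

The given information provides:
angle J = angle G = 59 degrees, JK = GH = 3, and angle K = angle H = 43 degrees
This matches the ASA congruence theorem.
Two pairs of corresponding angles and the included side are equal (Angle-Side-Angle).

ASA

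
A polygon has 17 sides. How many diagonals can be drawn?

Each of the 17 vertices connects to 14 non-adjacent vertices via diagonals.
Total connections = 17 × 14 = 238, but each diagonal is counted twice.
Number of diagonals = 238 / 2 = 119.

119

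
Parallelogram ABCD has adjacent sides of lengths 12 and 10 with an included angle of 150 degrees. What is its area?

Area = 12 * 10 * sin(150°) = 120 * 1/2 = 60

60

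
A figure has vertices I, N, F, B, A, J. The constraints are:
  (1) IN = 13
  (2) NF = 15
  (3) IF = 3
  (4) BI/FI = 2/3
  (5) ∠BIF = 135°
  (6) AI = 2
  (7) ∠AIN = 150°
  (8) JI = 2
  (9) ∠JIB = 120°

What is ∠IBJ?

From the given relations: BI = 2/3·FI = 2/3·3 = 2.
Step 1: By the law of cosines on triangle BIJ: BJ² = 2² + 2² − 2·2·2·cos(120°) = 12, so BJ = 2·√3.
Step 2: By the inverse law of cosines on triangle IBJ: cos(∠IBJ) = (2² + (2·√3)² − 2²) / (2·2·2·√3) = 12/13.86 = 0.866, so ∠IBJ = 30°.

Therefore, the measure of angle ∠IBJ = 30°.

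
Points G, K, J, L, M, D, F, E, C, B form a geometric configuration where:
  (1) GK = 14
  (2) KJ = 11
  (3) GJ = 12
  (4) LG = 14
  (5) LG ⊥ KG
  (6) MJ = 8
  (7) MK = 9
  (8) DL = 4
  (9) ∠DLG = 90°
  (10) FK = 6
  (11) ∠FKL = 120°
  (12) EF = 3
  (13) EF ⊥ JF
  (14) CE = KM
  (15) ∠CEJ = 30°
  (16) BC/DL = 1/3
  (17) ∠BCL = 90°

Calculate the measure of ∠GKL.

Step 1: By the law of cosines on triangle KGL: KL² = 14² + 14² − 2·14·14·cos(90°) = 392, so KL = 14·√2.
Step 2: By the inverse law of cosines on triangle GKL: cos(∠GKL) = (14² + (14·√2)² − 14²) / (2·14·14·√2) = 392/554.37 = 0.7071, so ∠GKL = 45°.

Therefore, the measure of angle ∠GKL = 45°.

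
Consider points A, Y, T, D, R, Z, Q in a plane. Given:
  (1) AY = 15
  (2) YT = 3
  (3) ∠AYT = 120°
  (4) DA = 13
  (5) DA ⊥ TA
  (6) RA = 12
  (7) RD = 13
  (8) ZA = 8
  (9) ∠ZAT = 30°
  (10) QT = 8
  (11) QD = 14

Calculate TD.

Step 1: By the law of cosines on triangle AYT: AT² = 15² + 3² − 2·15·3·cos(120°) = 279, so AT = 3·√31.
Step 2: By the law of cosines on triangle TAD: TD² = (3·√31)² + 13² − 2·3·√31·13·cos(90°) = 448, so TD = 8·√7.

Therefore, the length of TD = 8·√7.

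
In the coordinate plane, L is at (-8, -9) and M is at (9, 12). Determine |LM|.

The horizontal distance is |9 - -8| = 17 and the vertical distance is |12 - -9| = 21.
By the Pythagorean theorem, d = sqrt(17^2 + 21^2) = sqrt(730).

sqrt(730)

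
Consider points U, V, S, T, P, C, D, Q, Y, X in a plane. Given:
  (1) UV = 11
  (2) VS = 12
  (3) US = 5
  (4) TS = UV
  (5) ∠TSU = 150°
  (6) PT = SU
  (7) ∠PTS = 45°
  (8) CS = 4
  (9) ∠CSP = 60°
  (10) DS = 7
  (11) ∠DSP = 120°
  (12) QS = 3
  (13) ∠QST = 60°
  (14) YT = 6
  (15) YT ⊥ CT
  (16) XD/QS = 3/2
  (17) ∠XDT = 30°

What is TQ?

From the given relations: TS = UV = 11.
Step 1: By the law of cosines on triangle TSQ: TQ² = 11² + 3² − 2·11·3·cos(60°) = 97, so TQ = √97.

Therefore, the length of TQ = √97.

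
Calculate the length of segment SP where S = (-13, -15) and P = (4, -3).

d = sqrt((4 - -13)^2 + (-3 - -15)^2)
d = sqrt(17^2 + 12^2)
d = sqrt(289 + 144)
d = sqrt(433)

sqrt(433)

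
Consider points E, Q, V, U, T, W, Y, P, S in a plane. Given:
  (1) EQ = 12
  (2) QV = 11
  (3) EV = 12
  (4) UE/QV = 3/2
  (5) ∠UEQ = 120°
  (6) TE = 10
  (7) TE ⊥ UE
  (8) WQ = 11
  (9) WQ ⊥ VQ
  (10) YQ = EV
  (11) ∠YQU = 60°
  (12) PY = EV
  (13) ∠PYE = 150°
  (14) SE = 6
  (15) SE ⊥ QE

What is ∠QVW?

Step 1: By the law of cosines on triangle VQW: VW² = 11² + 11² − 2·11·11·cos(90°) = 242, so VW = 11·√2.
Step 2: By the inverse law of cosines on triangle QVW: cos(∠QVW) = (11² + (11·√2)² − 11²) / (2·11·11·√2) = 242/342.24 = 0.7071, so ∠QVW = 45°.

Therefore, the measure of angle ∠QVW = 45°.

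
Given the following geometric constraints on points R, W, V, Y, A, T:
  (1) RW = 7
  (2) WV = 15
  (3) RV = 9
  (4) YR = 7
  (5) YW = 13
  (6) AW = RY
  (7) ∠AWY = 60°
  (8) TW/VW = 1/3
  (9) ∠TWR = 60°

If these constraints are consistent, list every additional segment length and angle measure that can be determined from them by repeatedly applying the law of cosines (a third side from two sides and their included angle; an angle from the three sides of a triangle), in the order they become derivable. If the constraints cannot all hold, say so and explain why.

The constraints are consistent. Derivable facts, in order:
After 1 step:
- RT = √39
- YA = √127
- ∠RVW = 17.85°
- ∠RWV = 23.21°
- ∠RWY = 21.79°
- ∠RYW = 21.79°
- ∠VRW = 138.94°
- ∠WRY = 136.43°
After 2 steps:
- ∠AYW = 32.54°
- ∠RTW = 76.1°
- ∠TRW = 43.9°
- ∠WAY = 87.46°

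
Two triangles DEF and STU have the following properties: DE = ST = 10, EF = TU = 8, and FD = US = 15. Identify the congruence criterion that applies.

The given information matches SSS: All three pairs of corresponding sides are equal (Side-Side-Side).

SSS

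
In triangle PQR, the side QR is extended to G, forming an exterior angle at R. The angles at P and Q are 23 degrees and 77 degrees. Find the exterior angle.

Exterior angle = 23 + 77 = 100 degrees (exterior angle theorem).

100 degrees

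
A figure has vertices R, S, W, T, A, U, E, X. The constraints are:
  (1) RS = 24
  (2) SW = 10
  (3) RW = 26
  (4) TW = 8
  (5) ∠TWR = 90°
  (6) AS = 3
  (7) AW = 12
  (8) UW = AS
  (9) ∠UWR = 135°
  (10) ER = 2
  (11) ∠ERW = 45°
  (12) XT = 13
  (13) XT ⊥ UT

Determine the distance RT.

Step 1: By the law of cosines on triangle RWT: RT² = 26² + 8² − 2·26·8·cos(90°) = 740, so RT = 2·√185.

Therefore, the length of RT = 2·√185.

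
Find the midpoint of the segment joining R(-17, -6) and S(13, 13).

M = ((x₁ + x₂)/2, (y₁ + y₂)/2)
= ((-17 + 13)/2, (-6 + 13)/2)
= (-4/2, 7/2) = (-2, 7/2)

(-2, 7/2)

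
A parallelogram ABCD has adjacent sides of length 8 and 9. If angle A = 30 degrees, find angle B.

Consecutive angles are supplementary: angle B = 180 - 30 = 150 degrees.

150 degrees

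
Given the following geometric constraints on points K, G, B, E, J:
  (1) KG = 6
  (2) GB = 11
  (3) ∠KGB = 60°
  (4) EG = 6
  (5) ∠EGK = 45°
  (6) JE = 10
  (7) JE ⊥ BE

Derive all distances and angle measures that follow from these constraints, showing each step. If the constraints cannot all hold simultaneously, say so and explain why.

The constraints are consistent.

Step 1: From KG = 6, GB = 11, and ∠KGB = 60°, by the law of cosines:
  KB² = KG² + GB² - 2·KG·GB·cos(60°) = 36 + 121 - 66 = 91
  KB = √91

Step 2: From KG = 6, GE = 6, and ∠KGE = 45°, by the law of cosines:
  KE² = KG² + GE² - 2·KG·GE·cos(45°) = 36 + 36 - 50.91 = 21.09
  KE ≈ 4.59

Step 3: From KB = √91, KG = 6, BG = 11, by the inverse law of cosines:
  cos(∠BKG) = (KB² + KG² - BG²) / (2·KB·KG)
  ∠BKG = 87°

Step 4: From KE = 4.59, KG = 6, EG = 6, by the inverse law of cosines:
  cos(∠EKG) = (KE² + KG² - EG²) / (2·KE·KG)
  ∠EKG = 67.5°

Step 5: From BG = 11, BK = √91, GK = 6, by the inverse law of cosines:
  cos(∠GBK) = (BG² + BK² - GK²) / (2·BG·BK)
  ∠GBK = 33°

Step 6: From EG = 6, EK = 4.59, GK = 6, by the inverse law of cosines:
  cos(∠GEK) = (EG² + EK² - GK²) / (2·EG·EK)
  ∠GEK = 67.5°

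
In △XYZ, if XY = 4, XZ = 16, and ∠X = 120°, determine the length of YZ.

By the law of cosines: YZ^2 = XY^2 + XZ^2 - 2*XY*XZ*cos(X)
YZ^2 = 4^2 + 16^2 - 2*4*16*cos(120°)
YZ^2 = 16 + 256 - 128*(-1/2)
YZ^2 = 336
YZ = 4*sqrt(21)

4*sqrt(21)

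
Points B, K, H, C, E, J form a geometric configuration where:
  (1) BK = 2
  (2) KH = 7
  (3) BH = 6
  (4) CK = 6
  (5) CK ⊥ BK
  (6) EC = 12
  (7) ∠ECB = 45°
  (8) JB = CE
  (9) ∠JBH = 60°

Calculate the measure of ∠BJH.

From the given relations: JB = CE = 12.
Step 1: By the law of cosines on triangle JBH: JH² = 12² + 6² − 2·12·6·cos(60°) = 108, so JH = 6·√3.
Step 2: By the inverse law of cosines on triangle BJH: cos(∠BJH) = (12² + (6·√3)² − 6²) / (2·12·6·√3) = 216/249.42 = 0.866, so ∠BJH = 30°.

Therefore, the measure of angle ∠BJH = 30°.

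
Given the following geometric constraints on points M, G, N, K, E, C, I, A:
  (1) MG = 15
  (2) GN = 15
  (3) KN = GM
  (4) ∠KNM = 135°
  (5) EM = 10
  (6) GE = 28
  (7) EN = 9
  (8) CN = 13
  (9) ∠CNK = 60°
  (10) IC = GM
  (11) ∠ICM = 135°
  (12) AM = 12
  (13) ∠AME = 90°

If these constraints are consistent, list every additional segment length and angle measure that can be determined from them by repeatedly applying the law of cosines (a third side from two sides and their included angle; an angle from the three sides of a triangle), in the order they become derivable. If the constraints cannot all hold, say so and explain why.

These constraints are not satisfiable: by the triangle inequality in triangle NGE, (2) GN = 15 and (7) EN = 9 force GE ≤ 15 + 9 = 24, but (6) says GE = 28. No planar figure meets all of them, so nothing further can be derived.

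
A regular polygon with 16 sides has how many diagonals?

Total line segments between 16 vertices = C(16,2) = 120.
Subtract the 16 sides: 120 - 16 = 104 diagonals.

104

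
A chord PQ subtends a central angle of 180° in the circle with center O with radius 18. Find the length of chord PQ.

Chord = 2(18) sin(90°) = 36

36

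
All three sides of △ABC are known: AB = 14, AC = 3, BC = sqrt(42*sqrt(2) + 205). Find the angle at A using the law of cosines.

cos(A) = (14² + 3² - (sqrt(42*sqrt(2) + 205))²) / (2 × 14 × 3) = -sqrt(2)/2, so A = arccos(-sqrt(2)/2) = 135°.

135°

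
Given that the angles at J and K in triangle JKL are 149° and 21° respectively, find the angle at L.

By the triangle angle sum property, the three interior angles of any triangle add up to 180°.
We know angle J = 149° and angle K = 21°, so their sum is 170°.
Therefore angle L = 180° - 170° = 10°.

10 degrees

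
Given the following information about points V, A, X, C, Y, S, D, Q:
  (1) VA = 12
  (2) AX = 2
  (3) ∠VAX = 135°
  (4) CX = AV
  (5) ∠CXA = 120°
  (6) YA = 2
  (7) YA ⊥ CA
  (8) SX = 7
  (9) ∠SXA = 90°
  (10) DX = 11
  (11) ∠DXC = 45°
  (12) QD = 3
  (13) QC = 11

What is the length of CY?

From the given relations: CX = AV = 12.
Step 1: By the law of cosines on triangle CXA: CA² = 12² + 2² − 2·12·2·cos(120°) = 172, so CA = 2·√43.
Step 2: By the law of cosines on triangle CAY: CY² = (2·√43)² + 2² − 2·2·√43·2·cos(90°) = 176, so CY = 4·√11.

Therefore, the length of CY = 4·√11.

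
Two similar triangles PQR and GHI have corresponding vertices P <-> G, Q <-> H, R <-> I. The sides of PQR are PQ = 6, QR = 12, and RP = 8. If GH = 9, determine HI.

k = 9/6 = 3/2. HI = 3/2 * 12 = 18.

18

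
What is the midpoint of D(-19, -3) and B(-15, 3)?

M = ((x₁ + x₂)/2, (y₁ + y₂)/2)
= ((-19 + -15)/2, (-3 + 3)/2)
= (-34/2, 0/2) = (-17, 0)

(-17, 0)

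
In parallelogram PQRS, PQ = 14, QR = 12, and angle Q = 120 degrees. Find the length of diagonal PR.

Law of cosines: d^2 = 14^2 + 12^2 - 2(14)(12)cos(120°) = 508, so d = 2*sqrt(127).

2*sqrt(127)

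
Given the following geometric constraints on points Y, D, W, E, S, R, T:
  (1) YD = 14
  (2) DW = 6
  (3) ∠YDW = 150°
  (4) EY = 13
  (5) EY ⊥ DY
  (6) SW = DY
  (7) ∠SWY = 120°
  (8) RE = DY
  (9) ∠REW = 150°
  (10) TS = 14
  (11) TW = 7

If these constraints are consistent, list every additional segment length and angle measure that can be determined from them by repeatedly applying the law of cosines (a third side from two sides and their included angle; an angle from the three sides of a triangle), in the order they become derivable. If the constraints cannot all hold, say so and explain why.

The constraints are consistent. Derivable facts, in order:
After 1 step:
- DE ≈ 19.1
- YW ≈ 19.43
- ∠STW = 75.52°
- ∠SWT = 75.52°
- ∠TSW = 28.96°
After 2 steps:
- YS ≈ 29.08
- ∠DEY = 47.12°
- ∠DWY = 21.12°
- ∠DYW = 8.88°
- ∠EDY = 42.88°
After 3 steps:
- ∠SYW = 24.64°
- ∠WSY = 35.36°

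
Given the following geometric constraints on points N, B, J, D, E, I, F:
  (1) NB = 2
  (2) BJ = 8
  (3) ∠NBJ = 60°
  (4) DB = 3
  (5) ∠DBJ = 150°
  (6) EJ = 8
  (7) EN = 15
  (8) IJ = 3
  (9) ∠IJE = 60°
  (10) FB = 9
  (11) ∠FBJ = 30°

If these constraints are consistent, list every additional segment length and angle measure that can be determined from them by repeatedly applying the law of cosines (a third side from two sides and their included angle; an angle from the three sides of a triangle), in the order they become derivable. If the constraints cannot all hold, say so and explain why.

The constraints are consistent. Derivable facts, in order:
After 1 step:
- EI = 7
- JD ≈ 10.7
- JF ≈ 4.5
- NJ = 2·√13
After 2 steps:
- ∠BDJ = 21.94°
- ∠BFJ = 62.62°
- ∠BJD = 8.06°
- ∠BJF = 87.38°
- ∠BJN = 13.9°
- ∠BNJ = 106.1°
- ∠EIJ = 98.21°
- ∠EJN = 160.86°
- ∠ENJ = 10.07°
- ∠IEJ = 21.79°
- ∠JEN = 9.07°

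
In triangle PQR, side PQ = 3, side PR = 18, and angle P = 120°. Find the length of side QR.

Law of cosines: QR^2 = 3^2 + 18^2 - 2(3)(18)cos(120°) = 387, so QR = 3*sqrt(43).

3*sqrt(43)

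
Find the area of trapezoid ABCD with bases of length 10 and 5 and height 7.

Area of a trapezoid = (base1 + base2) * height / 2
Area = (10 + 5) * 7 / 2
Area = 15 * 7 / 2
Area = 105 / 2
Area = 105/2

105/2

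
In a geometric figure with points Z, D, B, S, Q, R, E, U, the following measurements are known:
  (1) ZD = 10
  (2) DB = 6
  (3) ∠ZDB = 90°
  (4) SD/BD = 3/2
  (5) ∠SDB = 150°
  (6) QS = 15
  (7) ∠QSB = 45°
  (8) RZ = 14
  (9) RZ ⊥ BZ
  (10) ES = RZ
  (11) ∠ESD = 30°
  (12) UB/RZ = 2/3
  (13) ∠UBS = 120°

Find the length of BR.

Step 1: By the law of cosines on triangle ZDB: ZB² = 10² + 6² − 2·10·6·cos(90°) = 136, so ZB = 2·√34.
Step 2: By the law of cosines on triangle BZR: BR² = (2·√34)² + 14² − 2·2·√34·14·cos(90°) = 332, so BR = 2·√83.

Therefore, the length of BR = 2·√83.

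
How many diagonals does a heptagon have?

Each of the 7 vertices connects to 4 non-adjacent vertices via diagonals.
Total connections = 7 × 4 = 28, but each diagonal is counted twice.
Number of diagonals = 28 / 2 = 14.

14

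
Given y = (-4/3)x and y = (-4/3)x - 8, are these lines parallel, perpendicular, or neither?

Slope of line 1: m1 = -4/3
Slope of line 2: m2 = -4/3
Since m1 = m2 = -4/3, the lines are parallel.

Parallel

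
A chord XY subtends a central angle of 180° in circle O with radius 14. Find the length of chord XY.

Chord = 2(14) sin(90°) = 28

28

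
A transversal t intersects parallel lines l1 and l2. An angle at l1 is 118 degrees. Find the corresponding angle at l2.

Corresponding angles are equal: 118 degrees.

118 degrees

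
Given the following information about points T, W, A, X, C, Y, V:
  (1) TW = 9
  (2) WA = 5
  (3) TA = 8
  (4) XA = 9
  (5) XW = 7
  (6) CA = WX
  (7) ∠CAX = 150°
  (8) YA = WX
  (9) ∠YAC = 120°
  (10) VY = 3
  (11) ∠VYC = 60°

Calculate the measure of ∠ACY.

From the given relations: CA = WX = 7; YA = WX = 7.
Step 1: By the law of cosines on triangle CAY: CY² = 7² + 7² − 2·7·7·cos(120°) = 147, so CY = 7·√3.
Step 2: By the inverse law of cosines on triangle ACY: cos(∠ACY) = (7² + (7·√3)² − 7²) / (2·7·7·√3) = 147/169.74 = 0.866, so ∠ACY = 30°.

Therefore, the measure of angle ∠ACY = 30°.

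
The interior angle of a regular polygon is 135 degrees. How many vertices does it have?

Each interior angle of a regular n-gon is (n - 2) * 180 / n.
Setting this equal to 135:
(n - 2) * 180 / n = 135
Each exterior angle = 180 - 135 = 45 degrees.
Since exterior angles sum to 360: n = 360 / 45 = 8.

8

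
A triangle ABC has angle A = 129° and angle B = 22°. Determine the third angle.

Let angle C = x. Then 129 + 22 + x = 180.
x = 180 - 151 = 29 degrees.

29 degrees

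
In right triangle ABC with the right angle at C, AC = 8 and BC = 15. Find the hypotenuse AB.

AB = sqrt(8^2 + 15^2) = sqrt(289) = 17

17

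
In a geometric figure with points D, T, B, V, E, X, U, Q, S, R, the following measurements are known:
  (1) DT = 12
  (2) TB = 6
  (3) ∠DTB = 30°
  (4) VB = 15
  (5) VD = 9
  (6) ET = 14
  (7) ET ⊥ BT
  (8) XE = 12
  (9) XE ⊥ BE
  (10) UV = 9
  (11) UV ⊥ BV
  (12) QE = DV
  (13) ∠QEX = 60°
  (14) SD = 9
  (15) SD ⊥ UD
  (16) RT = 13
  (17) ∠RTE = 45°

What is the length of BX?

Step 1: By the law of cosines on triangle BTE: BE² = 6² + 14² − 2·6·14·cos(90°) = 232, so BE = 2·√58.
Step 2: By the law of cosines on triangle BEX: BX² = (2·√58)² + 12² − 2·2·√58·12·cos(90°) = 376, so BX = 2·√94.

Therefore, the length of BX = 2·√94.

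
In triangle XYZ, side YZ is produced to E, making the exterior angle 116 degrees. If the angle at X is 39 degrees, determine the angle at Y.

The exterior angle theorem states that an exterior angle equals the sum of the two non-adjacent interior angles.
So 116 = 39 + angle Y, which gives angle Y = 116 - 39 = 77 degrees.

77 degrees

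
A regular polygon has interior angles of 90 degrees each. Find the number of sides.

The exterior angle is the supplement of the interior angle: 180 - 90 = 90 degrees.
Since the exterior angles of any convex polygon sum to 360 degrees, the number of sides is 360 / 90 = 4.

4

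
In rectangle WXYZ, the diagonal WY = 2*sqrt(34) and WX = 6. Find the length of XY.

Using the Pythagorean theorem: d^2 = a^2 + b^2
b^2 = d^2 - a^2
b^2 = 136 - 36
b^2 = 100
b = sqrt(100) = 10

10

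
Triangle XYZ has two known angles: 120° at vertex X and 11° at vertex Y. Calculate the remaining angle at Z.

Let angle Z = x. Then 120 + 11 + x = 180.
x = 180 - 131 = 49 degrees.

49 degrees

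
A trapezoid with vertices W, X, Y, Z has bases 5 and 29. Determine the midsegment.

The midsegment of a trapezoid = (base1 + base2) / 2
midsegment = (5 + 29) / 2
midsegment = 34 / 2
midsegment = 17

17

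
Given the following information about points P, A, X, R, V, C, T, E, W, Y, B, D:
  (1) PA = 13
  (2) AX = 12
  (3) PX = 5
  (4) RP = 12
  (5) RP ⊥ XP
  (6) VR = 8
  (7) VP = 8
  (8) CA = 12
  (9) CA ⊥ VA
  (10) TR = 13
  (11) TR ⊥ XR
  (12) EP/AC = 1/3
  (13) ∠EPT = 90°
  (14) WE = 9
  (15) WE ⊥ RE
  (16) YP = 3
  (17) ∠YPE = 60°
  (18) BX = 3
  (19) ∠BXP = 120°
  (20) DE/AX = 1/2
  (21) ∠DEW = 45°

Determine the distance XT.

Step 1: By the law of cosines on triangle XPR: XR² = 5² + 12² − 2·5·12·cos(90°) = 169, so XR = 13.
Step 2: By the law of cosines on triangle XRT: XT² = 13² + 13² − 2·13·13·cos(90°) = 338, so XT = 13·√2.

Therefore, the length of XT = 13·√2.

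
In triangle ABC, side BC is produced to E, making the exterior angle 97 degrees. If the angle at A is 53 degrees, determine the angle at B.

By the exterior angle theorem: exterior angle = sum of remote interior angles.
97 = 53 + angle B
angle B = 97 - 53 = 44 degrees

44 degrees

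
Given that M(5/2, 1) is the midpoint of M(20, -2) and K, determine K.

Using the midpoint formula: M = ((x1 + x2)/2, (y1 + y2)/2)
We know M = (5/2, 1) and M = (20, -2)
For x: 5/2 = (20 + x2)/2, so x2 = 2*5/2 - 20 = -15
For y: 1 = (-2 + y2)/2, so y2 = 2*1 - -2 = 4
K = (-15, 4)

(-15, 4)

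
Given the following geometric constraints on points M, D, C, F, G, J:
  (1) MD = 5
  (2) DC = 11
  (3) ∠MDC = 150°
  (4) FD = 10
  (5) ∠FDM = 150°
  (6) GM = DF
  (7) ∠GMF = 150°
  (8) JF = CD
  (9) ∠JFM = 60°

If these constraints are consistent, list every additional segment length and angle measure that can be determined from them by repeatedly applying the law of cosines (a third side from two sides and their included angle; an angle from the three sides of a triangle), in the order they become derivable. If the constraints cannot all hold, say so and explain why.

The constraints are consistent. Derivable facts, in order:
After 1 step:
- MC ≈ 15.53
- MF ≈ 14.55
After 2 steps:
- FG ≈ 23.74
- MJ ≈ 13.14
- ∠CMD = 20.74°
- ∠DCM = 9.26°
- ∠DFM = 9.9°
- ∠DMF = 20.1°
After 3 steps:
- ∠FGM = 17.84°
- ∠FJM = 73.52°
- ∠FMJ = 46.48°
- ∠GFM = 12.16°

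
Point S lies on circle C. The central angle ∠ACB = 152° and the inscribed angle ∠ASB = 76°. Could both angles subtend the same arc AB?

By the inscribed angle theorem, if both angles subtend the same arc, the inscribed angle must be half the central angle.
Half of 152° = 76°, which equals the given inscribed angle of 76°.
Therefore, yes, they correspond to the same arc.

Yes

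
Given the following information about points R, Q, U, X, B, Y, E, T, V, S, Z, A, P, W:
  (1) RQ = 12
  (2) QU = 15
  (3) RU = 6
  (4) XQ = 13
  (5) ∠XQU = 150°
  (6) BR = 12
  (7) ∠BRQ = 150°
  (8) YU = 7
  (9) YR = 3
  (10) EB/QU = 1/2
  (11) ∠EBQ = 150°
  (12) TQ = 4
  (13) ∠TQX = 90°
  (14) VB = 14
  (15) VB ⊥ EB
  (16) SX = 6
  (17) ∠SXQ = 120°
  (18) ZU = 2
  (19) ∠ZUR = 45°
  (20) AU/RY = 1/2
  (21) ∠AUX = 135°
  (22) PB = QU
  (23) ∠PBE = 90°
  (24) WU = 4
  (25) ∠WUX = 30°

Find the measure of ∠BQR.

Step 1: By the law of cosines on triangle QRB: QB² = 12² + 12² − 2·12·12·cos(150°) = 537.42, so QB ≈ 23.18.
Step 2: By the inverse law of cosines on triangle BQR: cos(∠BQR) = (23.18² + 12² − 12²) / (2·23.18·12) = 537.42/556.37 = 0.9659, so ∠BQR = 15°.

Therefore, the measure of angle ∠BQR = 15°.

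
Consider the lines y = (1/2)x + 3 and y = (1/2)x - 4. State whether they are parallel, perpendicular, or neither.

Slope of line 1: m1 = 1/2
Slope of line 2: m2 = 1/2
Since m1 = m2 = 1/2, the lines are parallel.

Parallel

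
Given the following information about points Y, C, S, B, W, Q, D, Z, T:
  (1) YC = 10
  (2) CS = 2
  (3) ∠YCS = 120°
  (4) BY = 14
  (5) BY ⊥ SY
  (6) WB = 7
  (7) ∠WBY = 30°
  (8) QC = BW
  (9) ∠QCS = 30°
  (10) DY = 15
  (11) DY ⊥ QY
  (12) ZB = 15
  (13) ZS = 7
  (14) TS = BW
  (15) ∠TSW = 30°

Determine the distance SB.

Step 1: By the law of cosines on triangle SCY: SY² = 2² + 10² − 2·2·10·cos(120°) = 124, so SY = 2·√31.
Step 2: By the law of cosines on triangle SYB: SB² = (2·√31)² + 14² − 2·2·√31·14·cos(90°) = 320, so SB = 8·√5.

Therefore, the length of SB = 8·√5.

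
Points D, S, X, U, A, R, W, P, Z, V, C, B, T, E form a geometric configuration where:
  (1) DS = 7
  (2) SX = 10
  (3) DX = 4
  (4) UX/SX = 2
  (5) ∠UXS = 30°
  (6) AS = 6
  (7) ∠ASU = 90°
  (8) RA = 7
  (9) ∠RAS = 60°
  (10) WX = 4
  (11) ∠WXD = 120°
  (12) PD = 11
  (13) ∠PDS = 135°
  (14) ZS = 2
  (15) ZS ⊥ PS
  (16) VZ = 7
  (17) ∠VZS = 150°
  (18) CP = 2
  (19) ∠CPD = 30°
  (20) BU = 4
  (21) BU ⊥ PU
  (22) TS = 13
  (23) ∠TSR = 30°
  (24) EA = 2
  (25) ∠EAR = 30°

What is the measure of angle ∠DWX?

Step 1: By the law of cosines on triangle WXD: WD² = 4² + 4² − 2·4·4·cos(120°) = 48, so WD = 4·√3.
Step 2: By the inverse law of cosines on triangle DWX: cos(∠DWX) = ((4·√3)² + 4² − 4²) / (2·4·√3·4) = 48/55.43 = 0.866, so ∠DWX = 30°.

Therefore, the measure of angle ∠DWX = 30°.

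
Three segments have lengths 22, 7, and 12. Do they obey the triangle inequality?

No.
The triangle inequality is violated: 7 + 12 = 19 ≤ 22.
These lengths cannot form a triangle.

No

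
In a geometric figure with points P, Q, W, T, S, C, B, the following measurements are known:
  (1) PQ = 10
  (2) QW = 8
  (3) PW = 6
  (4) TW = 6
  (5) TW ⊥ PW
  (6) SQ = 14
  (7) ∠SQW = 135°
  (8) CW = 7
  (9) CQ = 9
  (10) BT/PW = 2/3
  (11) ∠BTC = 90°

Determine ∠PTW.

Step 1: By the law of cosines on triangle TWP: TP² = 6² + 6² − 2·6·6·cos(90°) = 72, so TP = 6·√2.
Step 2: By the inverse law of cosines on triangle PTW: cos(∠PTW) = ((6·√2)² + 6² − 6²) / (2·6·√2·6) = 72/101.82 = 0.7071, so ∠PTW = 45°.

Therefore, the measure of angle ∠PTW = 45°.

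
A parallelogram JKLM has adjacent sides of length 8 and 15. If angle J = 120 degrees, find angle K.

Opposite sides of a parallelogram are parallel, so consecutive angles form co-interior angles on a transversal.
Co-interior angles sum to 180°, giving angle K = 180 - 120 = 60 degrees.

60 degrees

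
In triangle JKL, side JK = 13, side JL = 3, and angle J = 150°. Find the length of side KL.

By the law of cosines: KL^2 = JK^2 + JL^2 - 2*JK*JL*cos(J)
KL^2 = 13^2 + 3^2 - 2*13*3*cos(150°)
KL^2 = 169 + 9 - 78*(-sqrt(3)/2)
KL^2 = 39*sqrt(3) + 178
KL = sqrt(39*sqrt(3) + 178)

sqrt(39*sqrt(3) + 178)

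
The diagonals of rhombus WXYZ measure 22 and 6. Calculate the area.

Area = (22 * 6) / 2 = 132 / 2 = 66

66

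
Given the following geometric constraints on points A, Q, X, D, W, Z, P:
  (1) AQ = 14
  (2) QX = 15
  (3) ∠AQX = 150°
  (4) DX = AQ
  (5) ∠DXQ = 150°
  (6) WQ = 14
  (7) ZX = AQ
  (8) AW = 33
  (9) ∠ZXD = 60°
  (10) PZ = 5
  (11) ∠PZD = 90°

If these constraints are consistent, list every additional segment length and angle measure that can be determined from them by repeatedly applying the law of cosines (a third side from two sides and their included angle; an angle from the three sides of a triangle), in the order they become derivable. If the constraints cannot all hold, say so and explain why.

These constraints are not satisfiable: by the triangle inequality in triangle QAW, (1) AQ = 14 and (6) WQ = 14 force AW ≤ 14 + 14 = 28, but (8) says AW = 33. No planar figure meets all of them, so nothing further can be derived.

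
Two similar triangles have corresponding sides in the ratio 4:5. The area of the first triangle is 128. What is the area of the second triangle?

The ratio of areas of similar triangles = (side ratio)^2.
Side ratio = 4:5, so area ratio = 16:25.
Area of the second triangle / Area of the first triangle = 25/16
Area of the second triangle = 128 * 25/16 = 200

200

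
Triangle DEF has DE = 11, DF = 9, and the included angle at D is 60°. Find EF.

When two sides and the included angle are known, the law of cosines gives the third side.
c^2 = a^2 + b^2 - 2ab cos(C) generalizes the Pythagorean theorem to non-right triangles.
Here: EF^2 = 121 + 81 - 198*(1/2) = 103
EF = sqrt(103)

sqrt(103)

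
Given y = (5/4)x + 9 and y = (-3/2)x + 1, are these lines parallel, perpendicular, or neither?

Slope of line 1: m1 = 5/4
Slope of line 2: m2 = -3/2
For parallel lines we need equal slopes: 5/4 != -3/2.
For perpendicular lines we need m1*m2 = -1: (5/4)(-3/2) = -15/8 != -1.
Since neither condition holds, the lines are neither parallel nor perpendicular.

Neither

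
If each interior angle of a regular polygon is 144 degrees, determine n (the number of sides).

The exterior angle is the supplement of the interior angle: 180 - 144 = 36 degrees.
Since the exterior angles of any convex polygon sum to 360 degrees, the number of sides is 360 / 36 = 10.

10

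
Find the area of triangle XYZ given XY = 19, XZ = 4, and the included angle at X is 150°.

Area = (1/2) * XY * XZ * sin(X)
Area = (1/2) * 19 * 4 * sin(150°)
Area = (1/2) * 19 * 4 * 1/2
Area = 19

19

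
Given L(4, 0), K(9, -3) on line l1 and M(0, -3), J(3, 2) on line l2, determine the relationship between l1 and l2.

Slope of line 1: m1 = (-3 - 0)/(9 - 4) = -3/5 = -3/5
Slope of line 2: m2 = (2 - -3)/(3 - 0) = 5/3 = 5/3
m1 * m2 = (-3/5) * (5/3) = -1 = -1, so the lines are perpendicular.

Perpendicular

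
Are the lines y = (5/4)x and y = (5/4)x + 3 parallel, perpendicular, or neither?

Slope of line 1: m1 = 5/4
Slope of line 2: m2 = 5/4
Since m1 = m2 = 5/4, the lines are parallel.

Parallel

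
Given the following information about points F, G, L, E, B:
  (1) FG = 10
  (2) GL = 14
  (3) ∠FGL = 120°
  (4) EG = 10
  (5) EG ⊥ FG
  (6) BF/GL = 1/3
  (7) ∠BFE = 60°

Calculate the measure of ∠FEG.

Step 1: By the law of cosines on triangle EGF: EF² = 10² + 10² − 2·10·10·cos(90°) = 200, so EF = 10·√2.
Step 2: By the inverse law of cosines on triangle FEG: cos(∠FEG) = ((10·√2)² + 10² − 10²) / (2·10·√2·10) = 200/282.84 = 0.7071, so ∠FEG = 45°.

Therefore, the measure of angle ∠FEG = 45°.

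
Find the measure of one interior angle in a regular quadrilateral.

Each interior angle of a regular n-gon is (n - 2) * 180 / n.
For n = 4: (4 - 2) * 180 / 4 = 360/4 = 90 degrees.

90 degrees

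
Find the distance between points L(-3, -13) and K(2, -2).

d = sqrt((2 - -3)^2 + (-2 - -13)^2)
d = sqrt(5^2 + 11^2)
d = sqrt(25 + 121)
d = sqrt(146)

sqrt(146)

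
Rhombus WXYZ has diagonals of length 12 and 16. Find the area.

The diagonals of a rhombus divide it into four right triangles.
Each triangle has legs 12/ 2 = 6 and 16/2 = 8, so each has area (1/2)*6*8 = 24.
Four such triangles give total area = (d1 * d2) / 2 = 96.

96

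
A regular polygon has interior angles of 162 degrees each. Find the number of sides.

Each interior angle of a regular n-gon is (n - 2) * 180 / n.
Setting this equal to 162:
(n - 2) * 180 / n = 162
Each exterior angle = 180 - 162 = 18 degrees.
Since exterior angles sum to 360: n = 360 / 18 = 20.

20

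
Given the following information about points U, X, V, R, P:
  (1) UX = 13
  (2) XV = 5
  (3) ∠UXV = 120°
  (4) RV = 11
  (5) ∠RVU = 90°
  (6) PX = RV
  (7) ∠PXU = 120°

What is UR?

Step 1: By the law of cosines on triangle UXV: UV² = 13² + 5² − 2·13·5·cos(120°) = 259, so UV ≈ 16.09.
Step 2: By the law of cosines on triangle UVR: UR² = 16.09² + 11² − 2·16.09·11·cos(90°) = 380, so UR = 2·√95.

Therefore, the length of UR = 2·√95.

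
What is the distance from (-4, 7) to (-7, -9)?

d = sqrt((-7 - -4)^2 + (-9 - 7)^2)
d = sqrt(-3^2 + -16^2)
d = sqrt(9 + 256)
d = sqrt(265)

sqrt(265)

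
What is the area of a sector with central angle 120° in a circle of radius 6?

The full circle has area πr² = π(6)² = 36*pi.
The sector covers 120° out of 360°, a fraction of 1/3.
Sector area = 36*pi × 1/3 = 12*pi.

12*pi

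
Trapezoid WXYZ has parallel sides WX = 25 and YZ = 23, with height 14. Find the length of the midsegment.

The midsegment (median) of a trapezoid connects the midpoints of the non-parallel sides.
Its length is the average of the two bases: (25 + 23) / 2 = 24.

24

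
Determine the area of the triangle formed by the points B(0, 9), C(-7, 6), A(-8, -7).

Shoelace: Area = (1/2)|0(6--7) + -7(-7-9) + -8(9-6)| = (1/2)(88) = 44

44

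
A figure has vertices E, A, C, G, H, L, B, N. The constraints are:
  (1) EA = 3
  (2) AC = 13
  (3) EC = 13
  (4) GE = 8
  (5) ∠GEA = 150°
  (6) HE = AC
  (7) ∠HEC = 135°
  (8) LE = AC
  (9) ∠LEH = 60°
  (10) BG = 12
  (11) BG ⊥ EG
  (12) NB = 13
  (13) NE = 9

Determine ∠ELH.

From the given relations: LE = AC = 13; HE = AC = 13.
Step 1: By the law of cosines on triangle LEH: LH² = 13² + 13² − 2·13·13·cos(60°) = 169, so LH = 13.
Step 2: By the inverse law of cosines on triangle ELH: cos(∠ELH) = (13² + 13² − 13²) / (2·13·13) = 169/338 = 0.5, so ∠ELH = 60°.

Therefore, the measure of angle ∠ELH = 60°.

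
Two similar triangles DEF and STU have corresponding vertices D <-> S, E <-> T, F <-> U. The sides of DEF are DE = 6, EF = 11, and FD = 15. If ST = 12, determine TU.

k = 12/6 = 2. TU = 2 * 11 = 22.

22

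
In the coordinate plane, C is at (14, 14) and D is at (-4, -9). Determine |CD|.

d = sqrt((-4 - 14)^2 + (-9 - 14)^2)
d = sqrt(-18^2 + -23^2)
d = sqrt(324 + 529)
d = sqrt(853)

sqrt(853)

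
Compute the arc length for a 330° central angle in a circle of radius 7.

The full circumference is 2πr = 2π(7) = 14*pi.
The arc spans 330° out of 360°, which is a fraction of 11/12.
Arc length = 14*pi × 11/12 = 77*pi/6.

77*pi/6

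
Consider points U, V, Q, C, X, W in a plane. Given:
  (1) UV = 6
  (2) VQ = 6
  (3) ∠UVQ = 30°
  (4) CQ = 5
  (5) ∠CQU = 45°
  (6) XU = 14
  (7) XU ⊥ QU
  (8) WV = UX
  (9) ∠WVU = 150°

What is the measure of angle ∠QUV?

Step 1: By the law of cosines on triangle UVQ: UQ² = 6² + 6² − 2·6·6·cos(30°) = 9.65, so UQ ≈ 3.11.
Step 2: By the inverse law of cosines on triangle QUV: cos(∠QUV) = (3.11² + 6² − 6²) / (2·3.11·6) = 9.65/37.27 = 0.2588, so ∠QUV = 75°.

Therefore, the measure of angle ∠QUV = 75°.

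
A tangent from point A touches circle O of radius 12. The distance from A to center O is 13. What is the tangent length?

tangent = √(d² - r²) = √(13² - 12²) = √(169 - 144) = √25 = 5

5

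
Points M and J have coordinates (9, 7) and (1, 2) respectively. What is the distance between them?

d = sqrt((1 - 9)^2 + (2 - 7)^2)
d = sqrt(-8^2 + -5^2)
d = sqrt(64 + 25)
d = sqrt(89)

sqrt(89)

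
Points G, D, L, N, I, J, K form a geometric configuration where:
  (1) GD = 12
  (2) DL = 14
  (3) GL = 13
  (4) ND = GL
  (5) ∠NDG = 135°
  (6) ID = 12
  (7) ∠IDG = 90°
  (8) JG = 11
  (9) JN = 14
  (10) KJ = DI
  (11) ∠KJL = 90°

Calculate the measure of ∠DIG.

Step 1: By the law of cosines on triangle IDG: IG² = 12² + 12² − 2·12·12·cos(90°) = 288, so IG = 12·√2.
Step 2: By the inverse law of cosines on triangle DIG: cos(∠DIG) = (12² + (12·√2)² − 12²) / (2·12·12·√2) = 288/407.29 = 0.7071, so ∠DIG = 45°.

Therefore, the measure of angle ∠DIG = 45°.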